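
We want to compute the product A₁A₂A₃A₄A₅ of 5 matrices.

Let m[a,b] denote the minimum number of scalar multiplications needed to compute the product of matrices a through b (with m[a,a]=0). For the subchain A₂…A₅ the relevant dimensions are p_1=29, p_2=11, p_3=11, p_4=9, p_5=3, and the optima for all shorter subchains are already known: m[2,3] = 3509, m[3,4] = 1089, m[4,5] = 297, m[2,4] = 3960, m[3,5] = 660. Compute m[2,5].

m[2,5] = min over k∈[2,4] of m[2,k]+m[k+1,5]+p_{1}·p_k·p_{5}.
k=2: 0 + 660 + 29·11·3 = 1617; k=3: 3509 + 297 + 29·11·3 = 4763; k=4: 3960 + 0 + 29·9·3 = 4743.
Minimum: 1617 at k=2.

1617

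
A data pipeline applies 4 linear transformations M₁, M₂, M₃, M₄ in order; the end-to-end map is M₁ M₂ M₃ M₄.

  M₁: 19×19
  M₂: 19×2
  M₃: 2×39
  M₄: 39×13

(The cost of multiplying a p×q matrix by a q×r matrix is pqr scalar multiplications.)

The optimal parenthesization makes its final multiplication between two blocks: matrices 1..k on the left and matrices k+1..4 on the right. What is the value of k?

Adjacent pairs: M₁M₂ = 19·19·2 = 722; M₂M₃ = 19·2·39 = 1482; M₃M₄ = 2·39·13 = 1014.
Length 3: M₁..M₃: k=1: 0+1482+19·19·39=15561; k=2: 722+0+19·2·39=2204 → min 2204 | M₂..M₄: k=2: 0+1014+19·2·13=1508; k=3: 1482+0+19·39·13=11115 → min 1508.
Top-level splits: k=1: (M₁..M₁)·(M₂..M₄) → 0+1508+19·19·13 = 6201; k=2: (M₁..M₂)·(M₃..M₄) → 722+1014+19·2·13 = 2230; k=3: (M₁..M₃)·(M₄..M₄) → 2204+0+19·39·13 = 11837.
Best split is after M₂, i.e. k = 2.

2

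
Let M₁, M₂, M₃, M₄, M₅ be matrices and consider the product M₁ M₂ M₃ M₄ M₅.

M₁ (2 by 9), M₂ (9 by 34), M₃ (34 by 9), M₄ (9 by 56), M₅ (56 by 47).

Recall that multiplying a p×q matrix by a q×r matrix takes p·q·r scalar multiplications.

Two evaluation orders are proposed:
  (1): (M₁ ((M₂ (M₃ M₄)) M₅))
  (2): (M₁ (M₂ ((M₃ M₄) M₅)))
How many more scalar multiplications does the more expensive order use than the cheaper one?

63046

Order (1) = (M₁ ((M₂ (M₃ M₄)) M₅)): (M₃ M₄): 34×9 by 9×56 → 34×56, cost 34·9·56 = 17136; (M₂ (M₃ M₄)): 9×34 by 34×56 → 9×56, cost 9·34·56 = 17136; cumulative 34272; ((M₂ (M₃ M₄)) M₅): 9×56 by 56×47 → 9×47, cost 9·56·47 = 23688; cumulative 57960; (M₁ ((M₂ (M₃ M₄)) M₅)): 2×9 by 9×47 → 2×47, cost 2·9·47 = 846; cumulative 58806. Total 58806.
Order (2) = (M₁ (M₂ ((M₃ M₄) M₅))): (M₃ M₄): 34×9 by 9×56 → 34×56, cost 34·9·56 = 17136; ((M₃ M₄) M₅): 34×56 by 56×47 → 34×47, cost 34·56·47 = 89488; cumulative 106624; (M₂ ((M₃ M₄) M₅)): 9×34 by 34×47 → 9×47, cost 9·34·47 = 14382; cumulative 121006; (M₁ (M₂ ((M₃ M₄) M₅))): 2×9 by 9×47 → 2×47, cost 2·9·47 = 846; cumulative 121852. Total 121852.
Difference: |58806 − 121852| = 63046.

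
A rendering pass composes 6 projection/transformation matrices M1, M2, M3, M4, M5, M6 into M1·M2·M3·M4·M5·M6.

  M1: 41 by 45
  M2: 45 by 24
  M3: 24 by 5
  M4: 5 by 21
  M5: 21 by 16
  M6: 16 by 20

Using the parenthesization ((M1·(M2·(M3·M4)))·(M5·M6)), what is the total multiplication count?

(M3·M4): 24×5 by 5×21 → 24×21, cost 24·5·21 = 2520
(M2·(M3·M4)): 45×24 by 24×21 → 45×21, cost 45·24·21 = 22680; cumulative 25200
(M1·(M2·(M3·M4))): 41×45 by 45×21 → 41×21, cost 41·45·21 = 38745; cumulative 63945
(M5·M6): 21×16 by 16×20 → 21×20, cost 21·16·20 = 6720
((M1·(M2·(M3·M4)))·(M5·M6)): 41×21 by 21×20 → 41×20, cost 41·21·20 = 17220; cumulative 87885
Total: 87885 scalar multiplications.

87885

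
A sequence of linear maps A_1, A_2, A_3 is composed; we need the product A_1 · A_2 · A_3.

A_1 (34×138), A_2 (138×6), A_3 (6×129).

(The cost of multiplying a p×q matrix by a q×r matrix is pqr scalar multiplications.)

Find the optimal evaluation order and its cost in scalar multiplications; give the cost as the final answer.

(A_1 · (A_2 · A_3)): cost 712080.
((A_1 · A_2) · A_3): cost 54468.
Optimal: ((A_1 · A_2) · A_3) with cost 54468.

54468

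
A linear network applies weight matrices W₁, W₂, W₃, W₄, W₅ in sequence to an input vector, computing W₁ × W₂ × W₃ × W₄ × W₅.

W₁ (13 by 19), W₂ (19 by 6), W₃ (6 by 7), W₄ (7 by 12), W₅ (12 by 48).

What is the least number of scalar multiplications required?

9186

Adjacent pairs: W₁W₂ = 13·19·6 = 1482; W₂W₃ = 19·6·7 = 798; W₃W₄ = 6·7·12 = 504; W₄W₅ = 7·12·48 = 4032.
Length 3: W₁..W₃: k=1: 0+798+13·19·7=2527; k=2: 1482+0+13·6·7=2028 → min 2028 | W₂..W₄: k=2: 0+504+19·6·12=1872; k=3: 798+0+19·7·12=2394 → min 1872 | W₃..W₅: k=3: 0+4032+6·7·48=6048; k=4: 504+0+6·12·48=3960 → min 3960.
Length 4: W₁..W₄: k=1: 0+1872+13·19·12=4836; k=2: 1482+504+13·6·12=2922; k=3: 2028+0+13·7·12=3120 → min 2922 | W₂..W₅: k=2: 0+3960+19·6·48=9432; k=3: 798+4032+19·7·48=11214; k=4: 1872+0+19·12·48=12816 → min 9432.
Length 5: W₁..W₅: k=1: 0+9432+13·19·48=21288; k=2: 1482+3960+13·6·48=9186; k=3: 2028+4032+13·7·48=10428; k=4: 2922+0+13·12·48=10410 → min 9186.
Optimal order: ((W₁ × W₂) × ((W₃ × W₄) × W₅)) with cost 9186.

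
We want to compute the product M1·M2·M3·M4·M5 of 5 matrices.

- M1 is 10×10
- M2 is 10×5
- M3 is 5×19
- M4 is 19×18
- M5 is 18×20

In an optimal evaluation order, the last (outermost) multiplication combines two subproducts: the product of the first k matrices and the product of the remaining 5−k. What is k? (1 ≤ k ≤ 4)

Adjacent pairs: M1M2 = 10·10·5 = 500; M2M3 = 10·5·19 = 950; M3M4 = 5·19·18 = 1710; M4M5 = 19·18·20 = 6840.
Length 3: M1..M3: k=1: 0+950+10·10·19=2850; k=2: 500+0+10·5·19=1450 → min 1450 | M2..M4: k=2: 0+1710+10·5·18=2610; k=3: 950+0+10·19·18=4370 → min 2610 | M3..M5: k=3: 0+6840+5·19·20=8740; k=4: 1710+0+5·18·20=3510 → min 3510.
Length 4: M1..M4: k=1: 0+2610+10·10·18=4410; k=2: 500+1710+10·5·18=3110; k=3: 1450+0+10·19·18=4870 → min 3110 | M2..M5: k=2: 0+3510+10·5·20=4510; k=3: 950+6840+10·19·20=11590; k=4: 2610+0+10·18·20=6210 → min 4510.
Top-level splits: k=1: (M1..M1)·(M2..M5) → 0+4510+10·10·20 = 6510; k=2: (M1..M2)·(M3..M5) → 500+3510+10·5·20 = 5010; k=3: (M1..M3)·(M4..M5) → 1450+6840+10·19·20 = 12090; k=4: (M1..M4)·(M5..M5) → 3110+0+10·18·20 = 6710.
Best split is after M2, i.e. k = 2.

2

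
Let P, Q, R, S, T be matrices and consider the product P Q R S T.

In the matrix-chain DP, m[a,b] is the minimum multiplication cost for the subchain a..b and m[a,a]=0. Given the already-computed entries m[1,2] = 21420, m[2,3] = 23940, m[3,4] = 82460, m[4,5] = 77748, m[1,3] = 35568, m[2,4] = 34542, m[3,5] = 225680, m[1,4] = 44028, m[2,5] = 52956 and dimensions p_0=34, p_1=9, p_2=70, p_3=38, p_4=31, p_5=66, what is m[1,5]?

73152

m[1,5] = min over k∈[1,4] of m[1,k]+m[k+1,5]+p_{0}·p_k·p_{5}.
k=1: 0 + 52956 + 34·9·66 = 73152; k=2: 21420 + 225680 + 34·70·66 = 404180; k=3: 35568 + 77748 + 34·38·66 = 198588; k=4: 44028 + 0 + 34·31·66 = 113592.
Minimum: 73152 at k=1.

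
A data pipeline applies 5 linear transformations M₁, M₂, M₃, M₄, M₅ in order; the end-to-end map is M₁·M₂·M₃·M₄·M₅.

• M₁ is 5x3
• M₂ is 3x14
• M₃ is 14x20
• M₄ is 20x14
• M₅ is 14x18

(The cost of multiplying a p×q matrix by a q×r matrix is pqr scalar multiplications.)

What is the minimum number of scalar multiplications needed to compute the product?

2706

Adjacent pairs: M₁M₂ = 5·3·14 = 210; M₂M₃ = 3·14·20 = 840; M₃M₄ = 14·20·14 = 3920; M₄M₅ = 20·14·18 = 5040.
Length 3: M₁..M₃: k=1: 0+840+5·3·20=1140; k=2: 210+0+5·14·20=1610 → min 1140 | M₂..M₄: k=2: 0+3920+3·14·14=4508; k=3: 840+0+3·20·14=1680 → min 1680 | M₃..M₅: k=3: 0+5040+14·20·18=10080; k=4: 3920+0+14·14·18=7448 → min 7448.
Length 4: M₁..M₄: k=1: 0+1680+5·3·14=1890; k=2: 210+3920+5·14·14=5110; k=3: 1140+0+5·20·14=2540 → min 1890 | M₂..M₅: k=2: 0+7448+3·14·18=8204; k=3: 840+5040+3·20·18=6960; k=4: 1680+0+3·14·18=2436 → min 2436.
Length 5: M₁..M₅: k=1: 0+2436+5·3·18=2706; k=2: 210+7448+5·14·18=8918; k=3: 1140+5040+5·20·18=7980; k=4: 1890+0+5·14·18=3150 → min 2706.
Optimal order: (M₁·(((M₂·M₃)·M₄)·M₅)) with cost 2706.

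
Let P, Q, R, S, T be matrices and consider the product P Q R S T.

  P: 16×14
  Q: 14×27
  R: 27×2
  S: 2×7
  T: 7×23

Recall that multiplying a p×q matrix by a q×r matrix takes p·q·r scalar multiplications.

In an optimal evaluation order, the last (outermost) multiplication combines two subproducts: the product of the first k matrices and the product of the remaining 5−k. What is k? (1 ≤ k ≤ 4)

Adjacent pairs: PQ = 16·14·27 = 6048; QR = 14·27·2 = 756; RS = 27·2·7 = 378; ST = 2·7·23 = 322.
Length 3: P..R: k=1: 0+756+16·14·2=1204; k=2: 6048+0+16·27·2=6912 → min 1204 | Q..S: k=2: 0+378+14·27·7=3024; k=3: 756+0+14·2·7=952 → min 952 | R..T: k=3: 0+322+27·2·23=1564; k=4: 378+0+27·7·23=4725 → min 1564.
Length 4: P..S: k=1: 0+952+16·14·7=2520; k=2: 6048+378+16·27·7=9450; k=3: 1204+0+16·2·7=1428 → min 1428 | Q..T: k=2: 0+1564+14·27·23=10258; k=3: 756+322+14·2·23=1722; k=4: 952+0+14·7·23=3206 → min 1722.
Top-level splits: k=1: (P..P)·(Q..T) → 0+1722+16·14·23 = 6874; k=2: (P..Q)·(R..T) → 6048+1564+16·27·23 = 17548; k=3: (P..R)·(S..T) → 1204+322+16·2·23 = 2262; k=4: (P..S)·(T..T) → 1428+0+16·7·23 = 4004.
Best split is after R, i.e. k = 3.

3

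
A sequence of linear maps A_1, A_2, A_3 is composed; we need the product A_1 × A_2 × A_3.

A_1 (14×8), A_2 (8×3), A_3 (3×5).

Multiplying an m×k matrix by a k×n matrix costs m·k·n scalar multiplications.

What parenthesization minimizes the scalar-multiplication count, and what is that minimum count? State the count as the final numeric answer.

546

(A_1 × (A_2 × A_3)): cost 680.
((A_1 × A_2) × A_3): cost 546.
Optimal: ((A_1 × A_2) × A_3) with cost 546.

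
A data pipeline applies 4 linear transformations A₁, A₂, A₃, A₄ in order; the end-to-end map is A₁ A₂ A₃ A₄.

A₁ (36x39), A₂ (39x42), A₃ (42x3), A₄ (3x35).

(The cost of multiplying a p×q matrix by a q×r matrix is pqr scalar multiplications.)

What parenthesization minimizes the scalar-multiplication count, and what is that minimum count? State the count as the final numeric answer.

12906

Adjacent pairs: A₁A₂ = 36·39·42 = 58968; A₂A₃ = 39·42·3 = 4914; A₃A₄ = 42·3·35 = 4410.
Length 3: A₁..A₃: k=1: 0+4914+36·39·3=9126; k=2: 58968+0+36·42·3=63504 → min 9126 | A₂..A₄: k=2: 0+4410+39·42·35=61740; k=3: 4914+0+39·3·35=9009 → min 9009.
Length 4: A₁..A₄: k=1: 0+9009+36·39·35=58149; k=2: 58968+4410+36·42·35=116298; k=3: 9126+0+36·3·35=12906 → min 12906.
Optimal parenthesization: ((A₁ (A₂ A₃)) A₄) with cost 12906.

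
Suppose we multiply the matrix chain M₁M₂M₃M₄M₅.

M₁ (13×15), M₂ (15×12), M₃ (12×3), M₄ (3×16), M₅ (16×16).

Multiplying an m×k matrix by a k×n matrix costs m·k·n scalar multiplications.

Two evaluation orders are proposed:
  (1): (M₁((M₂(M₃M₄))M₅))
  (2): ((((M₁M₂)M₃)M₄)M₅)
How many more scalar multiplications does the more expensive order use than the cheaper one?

3656

Order (1) = (M₁((M₂(M₃M₄))M₅)): (M₃M₄): 12×3 by 3×16 → 12×16, cost 12·3·16 = 576; (M₂(M₃M₄)): 15×12 by 12×16 → 15×16, cost 15·12·16 = 2880; cumulative 3456; ((M₂(M₃M₄))M₅): 15×16 by 16×16 → 15×16, cost 15·16·16 = 3840; cumulative 7296; (M₁((M₂(M₃M₄))M₅)): 13×15 by 15×16 → 13×16, cost 13·15·16 = 3120; cumulative 10416. Total 10416.
Order (2) = ((((M₁M₂)M₃)M₄)M₅): (M₁M₂): 13×15 by 15×12 → 13×12, cost 13·15·12 = 2340; ((M₁M₂)M₃): 13×12 by 12×3 → 13×3, cost 13·12·3 = 468; cumulative 2808; (((M₁M₂)M₃)M₄): 13×3 by 3×16 → 13×16, cost 13·3·16 = 624; cumulative 3432; ((((M₁M₂)M₃)M₄)M₅): 13×16 by 16×16 → 13×16, cost 13·16·16 = 3328; cumulative 6760. Total 6760.
Difference: |10416 − 6760| = 3656.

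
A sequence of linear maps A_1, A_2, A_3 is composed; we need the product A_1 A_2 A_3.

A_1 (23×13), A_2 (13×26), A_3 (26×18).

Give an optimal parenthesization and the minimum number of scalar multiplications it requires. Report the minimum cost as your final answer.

(A_1 (A_2 A_3)): cost 11466.
((A_1 A_2) A_3): cost 18538.
Optimal: (A_1 (A_2 A_3)) with cost 11466.

11466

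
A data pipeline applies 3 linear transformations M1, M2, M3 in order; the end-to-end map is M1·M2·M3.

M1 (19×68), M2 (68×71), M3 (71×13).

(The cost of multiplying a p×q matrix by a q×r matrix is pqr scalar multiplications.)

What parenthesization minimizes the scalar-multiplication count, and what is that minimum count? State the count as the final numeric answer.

79560

(M1·(M2·M3)): cost 79560.
((M1·M2)·M3): cost 109269.
Optimal: (M1·(M2·M3)) with cost 79560.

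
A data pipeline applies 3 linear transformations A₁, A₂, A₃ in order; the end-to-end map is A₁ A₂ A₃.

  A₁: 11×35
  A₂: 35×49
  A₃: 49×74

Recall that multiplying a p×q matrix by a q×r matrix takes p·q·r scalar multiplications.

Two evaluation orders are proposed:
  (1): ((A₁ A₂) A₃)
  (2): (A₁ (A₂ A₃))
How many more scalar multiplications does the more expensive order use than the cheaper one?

Order (1) = ((A₁ A₂) A₃): (A₁ A₂): 11×35 by 35×49 → 11×49, cost 11·35·49 = 18865; ((A₁ A₂) A₃): 11×49 by 49×74 → 11×74, cost 11·49·74 = 39886; cumulative 58751. Total 58751.
Order (2) = (A₁ (A₂ A₃)): (A₂ A₃): 35×49 by 49×74 → 35×74, cost 35·49·74 = 126910; (A₁ (A₂ A₃)): 11×35 by 35×74 → 11×74, cost 11·35·74 = 28490; cumulative 155400. Total 155400.
Difference: |58751 − 155400| = 96649.

96649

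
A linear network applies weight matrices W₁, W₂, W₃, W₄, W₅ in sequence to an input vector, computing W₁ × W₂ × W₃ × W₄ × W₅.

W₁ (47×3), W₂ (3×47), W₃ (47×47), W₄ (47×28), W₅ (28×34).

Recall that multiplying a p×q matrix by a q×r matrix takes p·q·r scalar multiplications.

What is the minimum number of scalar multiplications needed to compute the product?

18225

Adjacent pairs: W₁W₂ = 47·3·47 = 6627; W₂W₃ = 3·47·47 = 6627; W₃W₄ = 47·47·28 = 61852; W₄W₅ = 47·28·34 = 44744.
Length 3: W₁..W₃: k=1: 0+6627+47·3·47=13254; k=2: 6627+0+47·47·47=110450 → min 13254 | W₂..W₄: k=2: 0+61852+3·47·28=65800; k=3: 6627+0+3·47·28=10575 → min 10575 | W₃..W₅: k=3: 0+44744+47·47·34=119850; k=4: 61852+0+47·28·34=106596 → min 106596.
Length 4: W₁..W₄: k=1: 0+10575+47·3·28=14523; k=2: 6627+61852+47·47·28=130331; k=3: 13254+0+47·47·28=75106 → min 14523 | W₂..W₅: k=2: 0+106596+3·47·34=111390; k=3: 6627+44744+3·47·34=56165; k=4: 10575+0+3·28·34=13431 → min 13431.
Length 5: W₁..W₅: k=1: 0+13431+47·3·34=18225; k=2: 6627+106596+47·47·34=188329; k=3: 13254+44744+47·47·34=133104; k=4: 14523+0+47·28·34=59267 → min 18225.
Optimal order: (W₁ × (((W₂ × W₃) × W₄) × W₅)) with cost 18225.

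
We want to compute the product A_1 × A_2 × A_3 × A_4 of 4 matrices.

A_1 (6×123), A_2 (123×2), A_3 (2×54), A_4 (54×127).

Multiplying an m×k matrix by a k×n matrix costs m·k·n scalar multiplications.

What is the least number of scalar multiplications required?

Adjacent pairs: A_1A_2 = 6·123·2 = 1476; A_2A_3 = 123·2·54 = 13284; A_3A_4 = 2·54·127 = 13716.
Length 3: A_1..A_3: k=1: 0+13284+6·123·54=53136; k=2: 1476+0+6·2·54=2124 → min 2124 | A_2..A_4: k=2: 0+13716+123·2·127=44958; k=3: 13284+0+123·54·127=856818 → min 44958.
Length 4: A_1..A_4: k=1: 0+44958+6·123·127=138684; k=2: 1476+13716+6·2·127=16716; k=3: 2124+0+6·54·127=43272 → min 16716.
Optimal order: ((A_1 × A_2) × (A_3 × A_4)) with cost 16716.

16716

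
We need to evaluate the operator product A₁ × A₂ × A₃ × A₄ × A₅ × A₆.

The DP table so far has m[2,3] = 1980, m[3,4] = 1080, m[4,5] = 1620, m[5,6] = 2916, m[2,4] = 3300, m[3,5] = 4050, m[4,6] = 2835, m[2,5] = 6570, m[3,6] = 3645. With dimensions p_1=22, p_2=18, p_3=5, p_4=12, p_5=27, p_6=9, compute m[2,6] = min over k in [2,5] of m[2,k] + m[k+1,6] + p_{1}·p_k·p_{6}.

5805

m[2,6] = min over k∈[2,5] of m[2,k]+m[k+1,6]+p_{1}·p_k·p_{6}.
k=2: 0 + 3645 + 22·18·9 = 7209; k=3: 1980 + 2835 + 22·5·9 = 5805; k=4: 3300 + 2916 + 22·12·9 = 8592; k=5: 6570 + 0 + 22·27·9 = 11916.
Minimum: 5805 at k=3.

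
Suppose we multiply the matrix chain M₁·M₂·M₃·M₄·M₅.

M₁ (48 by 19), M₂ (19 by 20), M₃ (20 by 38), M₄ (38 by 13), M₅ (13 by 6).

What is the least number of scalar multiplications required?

Adjacent pairs: M₁M₂ = 48·19·20 = 18240; M₂M₃ = 19·20·38 = 14440; M₃M₄ = 20·38·13 = 9880; M₄M₅ = 38·13·6 = 2964.
Length 3: M₁..M₃: k=1: 0+14440+48·19·38=49096; k=2: 18240+0+48·20·38=54720 → min 49096 | M₂..M₄: k=2: 0+9880+19·20·13=14820; k=3: 14440+0+19·38·13=23826 → min 14820 | M₃..M₅: k=3: 0+2964+20·38·6=7524; k=4: 9880+0+20·13·6=11440 → min 7524.
Length 4: M₁..M₄: k=1: 0+14820+48·19·13=26676; k=2: 18240+9880+48·20·13=40600; k=3: 49096+0+48·38·13=72808 → min 26676 | M₂..M₅: k=2: 0+7524+19·20·6=9804; k=3: 14440+2964+19·38·6=21736; k=4: 14820+0+19·13·6=16302 → min 9804.
Length 5: M₁..M₅: k=1: 0+9804+48·19·6=15276; k=2: 18240+7524+48·20·6=31524; k=3: 49096+2964+48·38·6=63004; k=4: 26676+0+48·13·6=30420 → min 15276.
Optimal order: (M₁·(M₂·(M₃·(M₄·M₅)))) with cost 15276.

15276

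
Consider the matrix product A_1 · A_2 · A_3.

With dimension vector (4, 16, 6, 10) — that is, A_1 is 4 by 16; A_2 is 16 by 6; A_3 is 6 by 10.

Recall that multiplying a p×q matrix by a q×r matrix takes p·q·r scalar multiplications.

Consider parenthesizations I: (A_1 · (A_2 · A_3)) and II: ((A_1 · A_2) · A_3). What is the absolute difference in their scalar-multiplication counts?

976

Order I = (A_1 · (A_2 · A_3)): (A_2 · A_3): 16×6 by 6×10 → 16×10, cost 16·6·10 = 960; (A_1 · (A_2 · A_3)): 4×16 by 16×10 → 4×10, cost 4·16·10 = 640; cumulative 1600. Total 1600.
Order II = ((A_1 · A_2) · A_3): (A_1 · A_2): 4×16 by 16×6 → 4×6, cost 4·16·6 = 384; ((A_1 · A_2) · A_3): 4×6 by 6×10 → 4×10, cost 4·6·10 = 240; cumulative 624. Total 624.
Difference: |1600 − 624| = 976.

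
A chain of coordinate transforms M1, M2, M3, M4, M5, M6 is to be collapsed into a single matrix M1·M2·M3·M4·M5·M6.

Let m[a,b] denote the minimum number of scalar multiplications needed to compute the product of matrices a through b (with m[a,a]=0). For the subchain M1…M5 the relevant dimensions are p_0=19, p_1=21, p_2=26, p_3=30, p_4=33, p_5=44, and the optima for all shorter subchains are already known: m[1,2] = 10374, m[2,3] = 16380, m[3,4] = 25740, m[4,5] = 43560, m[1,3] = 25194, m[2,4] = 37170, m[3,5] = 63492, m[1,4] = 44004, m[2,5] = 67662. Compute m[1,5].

71592

m[1,5] = min over k∈[1,4] of m[1,k]+m[k+1,5]+p_{0}·p_k·p_{5}.
k=1: 0 + 67662 + 19·21·44 = 85218; k=2: 10374 + 63492 + 19·26·44 = 95602; k=3: 25194 + 43560 + 19·30·44 = 93834; k=4: 44004 + 0 + 19·33·44 = 71592.
Minimum: 71592 at k=4.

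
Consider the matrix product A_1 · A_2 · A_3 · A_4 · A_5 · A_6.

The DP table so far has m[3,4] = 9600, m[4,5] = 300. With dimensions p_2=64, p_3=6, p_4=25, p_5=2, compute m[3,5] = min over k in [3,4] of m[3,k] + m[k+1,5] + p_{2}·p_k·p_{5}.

1068

m[3,5] = min over k∈[3,4] of m[3,k]+m[k+1,5]+p_{2}·p_k·p_{5}.
k=3: 0 + 300 + 64·6·2 = 1068; k=4: 9600 + 0 + 64·25·2 = 12800.
Minimum: 1068 at k=3.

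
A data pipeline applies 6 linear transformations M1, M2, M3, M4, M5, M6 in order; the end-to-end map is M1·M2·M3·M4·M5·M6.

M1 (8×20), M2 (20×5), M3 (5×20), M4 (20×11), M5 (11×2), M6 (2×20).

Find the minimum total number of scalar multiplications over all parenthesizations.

Adjacent pairs: M1M2 = 8·20·5 = 800; M2M3 = 20·5·20 = 2000; M3M4 = 5·20·11 = 1100; M4M5 = 20·11·2 = 440; M5M6 = 11·2·20 = 440.
Length 3: M1..M3: k=1: 0+2000+8·20·20=5200; k=2: 800+0+8·5·20=1600 → min 1600 | M2..M4: k=2: 0+1100+20·5·11=2200; k=3: 2000+0+20·20·11=6400 → min 2200 | M3..M5: k=3: 0+440+5·20·2=640; k=4: 1100+0+5·11·2=1210 → min 640 | M4..M6: k=4: 0+440+20·11·20=4840; k=5: 440+0+20·2·20=1240 → min 1240.
Length 4: M1..M4: k=1: 0+2200+8·20·11=3960; k=2: 800+1100+8·5·11=2340; k=3: 1600+0+8·20·11=3360 → min 2340 | M2..M5: k=2: 0+640+20·5·2=840; k=3: 2000+440+20·20·2=3240; k=4: 2200+0+20·11·2=2640 → min 840 | M3..M6: k=3: 0+1240+5·20·20=3240; k=4: 1100+440+5·11·20=2640; k=5: 640+0+5·2·20=840 → min 840.
Length 5: M1..M5: k=1: 0+840+8·20·2=1160; k=2: 800+640+8·5·2=1520; k=3: 1600+440+8·20·2=2360; k=4: 2340+0+8·11·2=2516 → min 1160 | M2..M6: k=2: 0+840+20·5·20=2840; k=3: 2000+1240+20·20·20=11240; k=4: 2200+440+20·11·20=7040; k=5: 840+0+20·2·20=1640 → min 1640.
Length 6: M1..M6: k=1: 0+1640+8·20·20=4840; k=2: 800+840+8·5·20=2440; k=3: 1600+1240+8·20·20=6040; k=4: 2340+440+8·11·20=4540; k=5: 1160+0+8·2·20=1480 → min 1480.
Optimal order: ((M1·(M2·(M3·(M4·M5))))·M6) with cost 1480.

1480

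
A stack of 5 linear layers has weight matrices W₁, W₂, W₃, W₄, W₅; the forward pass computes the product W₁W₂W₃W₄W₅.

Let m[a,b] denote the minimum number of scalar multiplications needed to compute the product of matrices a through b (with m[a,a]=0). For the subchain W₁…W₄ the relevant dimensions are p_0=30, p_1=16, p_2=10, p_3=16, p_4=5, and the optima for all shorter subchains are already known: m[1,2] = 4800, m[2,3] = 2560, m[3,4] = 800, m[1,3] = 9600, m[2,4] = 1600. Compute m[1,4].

4000

m[1,4] = min over k∈[1,3] of m[1,k]+m[k+1,4]+p_{0}·p_k·p_{4}.
k=1: 0 + 1600 + 30·16·5 = 4000; k=2: 4800 + 800 + 30·10·5 = 7100; k=3: 9600 + 0 + 30·16·5 = 12000.
Minimum: 4000 at k=1.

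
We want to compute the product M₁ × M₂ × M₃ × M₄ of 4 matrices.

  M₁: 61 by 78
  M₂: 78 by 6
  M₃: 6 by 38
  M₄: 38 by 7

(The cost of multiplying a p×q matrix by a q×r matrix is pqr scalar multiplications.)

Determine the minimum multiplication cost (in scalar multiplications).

32706

Adjacent pairs: M₁M₂ = 61·78·6 = 28548; M₂M₃ = 78·6·38 = 17784; M₃M₄ = 6·38·7 = 1596.
Length 3: M₁..M₃: k=1: 0+17784+61·78·38=198588; k=2: 28548+0+61·6·38=42456 → min 42456 | M₂..M₄: k=2: 0+1596+78·6·7=4872; k=3: 17784+0+78·38·7=38532 → min 4872.
Length 4: M₁..M₄: k=1: 0+4872+61·78·7=38178; k=2: 28548+1596+61·6·7=32706; k=3: 42456+0+61·38·7=58682 → min 32706.
Optimal order: ((M₁ × M₂) × (M₃ × M₄)) with cost 32706.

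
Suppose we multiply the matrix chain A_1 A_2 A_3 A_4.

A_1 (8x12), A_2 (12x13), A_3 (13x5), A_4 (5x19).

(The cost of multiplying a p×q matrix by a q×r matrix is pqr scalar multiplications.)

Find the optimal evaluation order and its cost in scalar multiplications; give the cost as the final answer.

2020

Adjacent pairs: A_1A_2 = 8·12·13 = 1248; A_2A_3 = 12·13·5 = 780; A_3A_4 = 13·5·19 = 1235.
Length 3: A_1..A_3: k=1: 0+780+8·12·5=1260; k=2: 1248+0+8·13·5=1768 → min 1260 | A_2..A_4: k=2: 0+1235+12·13·19=4199; k=3: 780+0+12·5·19=1920 → min 1920.
Length 4: A_1..A_4: k=1: 0+1920+8·12·19=3744; k=2: 1248+1235+8·13·19=4459; k=3: 1260+0+8·5·19=2020 → min 2020.
Optimal parenthesization: ((A_1 (A_2 A_3)) A_4) with cost 2020.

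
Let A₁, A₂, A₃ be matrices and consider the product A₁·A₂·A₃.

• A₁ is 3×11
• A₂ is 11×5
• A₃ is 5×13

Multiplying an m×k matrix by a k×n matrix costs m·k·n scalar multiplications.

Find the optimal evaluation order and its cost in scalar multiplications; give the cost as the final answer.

(A₁·(A₂·A₃)): cost 1144.
((A₁·A₂)·A₃): cost 360.
Optimal: ((A₁·A₂)·A₃) with cost 360.

360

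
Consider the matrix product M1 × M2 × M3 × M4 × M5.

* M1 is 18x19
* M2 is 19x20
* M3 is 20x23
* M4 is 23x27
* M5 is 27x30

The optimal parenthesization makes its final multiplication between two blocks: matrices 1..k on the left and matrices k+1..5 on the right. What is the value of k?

Adjacent pairs: M1M2 = 18·19·20 = 6840; M2M3 = 19·20·23 = 8740; M3M4 = 20·23·27 = 12420; M4M5 = 23·27·30 = 18630.
Length 3: M1..M3: k=1: 0+8740+18·19·23=16606; k=2: 6840+0+18·20·23=15120 → min 15120 | M2..M4: k=2: 0+12420+19·20·27=22680; k=3: 8740+0+19·23·27=20539 → min 20539 | M3..M5: k=3: 0+18630+20·23·30=32430; k=4: 12420+0+20·27·30=28620 → min 28620.
Length 4: M1..M4: k=1: 0+20539+18·19·27=29773; k=2: 6840+12420+18·20·27=28980; k=3: 15120+0+18·23·27=26298 → min 26298 | M2..M5: k=2: 0+28620+19·20·30=40020; k=3: 8740+18630+19·23·30=40480; k=4: 20539+0+19·27·30=35929 → min 35929.
Top-level splits: k=1: (M1..M1)·(M2..M5) → 0+35929+18·19·30 = 46189; k=2: (M1..M2)·(M3..M5) → 6840+28620+18·20·30 = 46260; k=3: (M1..M3)·(M4..M5) → 15120+18630+18·23·30 = 46170; k=4: (M1..M4)·(M5..M5) → 26298+0+18·27·30 = 40878.
Best split is after M4, i.e. k = 4.

4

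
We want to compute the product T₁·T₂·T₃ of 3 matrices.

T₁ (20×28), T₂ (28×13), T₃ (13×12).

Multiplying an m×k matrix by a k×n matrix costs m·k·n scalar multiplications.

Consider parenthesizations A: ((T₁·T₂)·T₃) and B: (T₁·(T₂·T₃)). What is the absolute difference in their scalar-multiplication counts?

Order A = ((T₁·T₂)·T₃): (T₁·T₂): 20×28 by 28×13 → 20×13, cost 20·28·13 = 7280; ((T₁·T₂)·T₃): 20×13 by 13×12 → 20×12, cost 20·13·12 = 3120; cumulative 10400. Total 10400.
Order B = (T₁·(T₂·T₃)): (T₂·T₃): 28×13 by 13×12 → 28×12, cost 28·13·12 = 4368; (T₁·(T₂·T₃)): 20×28 by 28×12 → 20×12, cost 20·28·12 = 6720; cumulative 11088. Total 11088.
Difference: |10400 − 11088| = 688.

688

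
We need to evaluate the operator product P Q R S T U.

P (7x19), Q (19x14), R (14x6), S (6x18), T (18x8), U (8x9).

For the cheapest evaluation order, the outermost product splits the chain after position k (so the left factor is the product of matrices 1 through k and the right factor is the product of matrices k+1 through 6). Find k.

Adjacent pairs: PQ = 7·19·14 = 1862; QR = 19·14·6 = 1596; RS = 14·6·18 = 1512; ST = 6·18·8 = 864; TU = 18·8·9 = 1296.
Length 3: P..R: k=1: 0+1596+7·19·6=2394; k=2: 1862+0+7·14·6=2450 → min 2394 | Q..S: k=2: 0+1512+19·14·18=6300; k=3: 1596+0+19·6·18=3648 → min 3648 | R..T: k=3: 0+864+14·6·8=1536; k=4: 1512+0+14·18·8=3528 → min 1536 | S..U: k=4: 0+1296+6·18·9=2268; k=5: 864+0+6·8·9=1296 → min 1296.
Length 4: P..S: k=1: 0+3648+7·19·18=6042; k=2: 1862+1512+7·14·18=5138; k=3: 2394+0+7·6·18=3150 → min 3150 | Q..T: k=2: 0+1536+19·14·8=3664; k=3: 1596+864+19·6·8=3372; k=4: 3648+0+19·18·8=6384 → min 3372 | R..U: k=3: 0+1296+14·6·9=2052; k=4: 1512+1296+14·18·9=5076; k=5: 1536+0+14·8·9=2544 → min 2052.
Length 5: P..T: k=1: 0+3372+7·19·8=4436; k=2: 1862+1536+7·14·8=4182; k=3: 2394+864+7·6·8=3594; k=4: 3150+0+7·18·8=4158 → min 3594 | Q..U: k=2: 0+2052+19·14·9=4446; k=3: 1596+1296+19·6·9=3918; k=4: 3648+1296+19·18·9=8022; k=5: 3372+0+19·8·9=4740 → min 3918.
Top-level splits: k=1: (P..P)·(Q..U) → 0+3918+7·19·9 = 5115; k=2: (P..Q)·(R..U) → 1862+2052+7·14·9 = 4796; k=3: (P..R)·(S..U) → 2394+1296+7·6·9 = 4068; k=4: (P..S)·(T..U) → 3150+1296+7·18·9 = 5580; k=5: (P..T)·(U..U) → 3594+0+7·8·9 = 4098.
Best split is after R, i.e. k = 3.

3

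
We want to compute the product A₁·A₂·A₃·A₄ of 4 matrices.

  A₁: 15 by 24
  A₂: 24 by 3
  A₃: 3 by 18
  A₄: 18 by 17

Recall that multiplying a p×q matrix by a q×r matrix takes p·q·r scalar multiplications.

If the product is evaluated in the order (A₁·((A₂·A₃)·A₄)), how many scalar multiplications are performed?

(A₂·A₃): 24×3 by 3×18 → 24×18, cost 24·3·18 = 1296
((A₂·A₃)·A₄): 24×18 by 18×17 → 24×17, cost 24·18·17 = 7344; cumulative 8640
(A₁·((A₂·A₃)·A₄)): 15×24 by 24×17 → 15×17, cost 15·24·17 = 6120; cumulative 14760
Total: 14760 scalar multiplications.

14760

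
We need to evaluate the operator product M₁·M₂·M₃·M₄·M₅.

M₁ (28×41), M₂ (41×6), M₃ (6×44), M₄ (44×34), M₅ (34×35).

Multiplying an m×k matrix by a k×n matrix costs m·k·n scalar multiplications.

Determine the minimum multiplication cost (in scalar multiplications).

Adjacent pairs: M₁M₂ = 28·41·6 = 6888; M₂M₃ = 41·6·44 = 10824; M₃M₄ = 6·44·34 = 8976; M₄M₅ = 44·34·35 = 52360.
Length 3: M₁..M₃: k=1: 0+10824+28·41·44=61336; k=2: 6888+0+28·6·44=14280 → min 14280 | M₂..M₄: k=2: 0+8976+41·6·34=17340; k=3: 10824+0+41·44·34=72160 → min 17340 | M₃..M₅: k=3: 0+52360+6·44·35=61600; k=4: 8976+0+6·34·35=16116 → min 16116.
Length 4: M₁..M₄: k=1: 0+17340+28·41·34=56372; k=2: 6888+8976+28·6·34=21576; k=3: 14280+0+28·44·34=56168 → min 21576 | M₂..M₅: k=2: 0+16116+41·6·35=24726; k=3: 10824+52360+41·44·35=126324; k=4: 17340+0+41·34·35=66130 → min 24726.
Length 5: M₁..M₅: k=1: 0+24726+28·41·35=64906; k=2: 6888+16116+28·6·35=28884; k=3: 14280+52360+28·44·35=109760; k=4: 21576+0+28·34·35=54896 → min 28884.
Optimal order: ((M₁·M₂)·((M₃·M₄)·M₅)) with cost 28884.

28884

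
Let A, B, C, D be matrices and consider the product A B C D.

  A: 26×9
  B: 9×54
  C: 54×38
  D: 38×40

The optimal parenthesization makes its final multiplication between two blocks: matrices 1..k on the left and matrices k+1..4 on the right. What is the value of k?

1

Adjacent pairs: AB = 26·9·54 = 12636; BC = 9·54·38 = 18468; CD = 54·38·40 = 82080.
Length 3: A..C: k=1: 0+18468+26·9·38=27360; k=2: 12636+0+26·54·38=65988 → min 27360 | B..D: k=2: 0+82080+9·54·40=101520; k=3: 18468+0+9·38·40=32148 → min 32148.
Top-level splits: k=1: (A..A)·(B..D) → 0+32148+26·9·40 = 41508; k=2: (A..B)·(C..D) → 12636+82080+26·54·40 = 150876; k=3: (A..C)·(D..D) → 27360+0+26·38·40 = 66880.
Best split is after A, i.e. k = 1.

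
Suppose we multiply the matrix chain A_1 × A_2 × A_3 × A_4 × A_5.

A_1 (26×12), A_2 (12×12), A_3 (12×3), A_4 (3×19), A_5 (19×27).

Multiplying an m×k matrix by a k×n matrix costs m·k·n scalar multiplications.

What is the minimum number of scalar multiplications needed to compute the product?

5013

Adjacent pairs: A_1A_2 = 26·12·12 = 3744; A_2A_3 = 12·12·3 = 432; A_3A_4 = 12·3·19 = 684; A_4A_5 = 3·19·27 = 1539.
Length 3: A_1..A_3: k=1: 0+432+26·12·3=1368; k=2: 3744+0+26·12·3=4680 → min 1368 | A_2..A_4: k=2: 0+684+12·12·19=3420; k=3: 432+0+12·3·19=1116 → min 1116 | A_3..A_5: k=3: 0+1539+12·3·27=2511; k=4: 684+0+12·19·27=6840 → min 2511.
Length 4: A_1..A_4: k=1: 0+1116+26·12·19=7044; k=2: 3744+684+26·12·19=10356; k=3: 1368+0+26·3·19=2850 → min 2850 | A_2..A_5: k=2: 0+2511+12·12·27=6399; k=3: 432+1539+12·3·27=2943; k=4: 1116+0+12·19·27=7272 → min 2943.
Length 5: A_1..A_5: k=1: 0+2943+26·12·27=11367; k=2: 3744+2511+26·12·27=14679; k=3: 1368+1539+26·3·27=5013; k=4: 2850+0+26·19·27=16188 → min 5013.
Optimal order: ((A_1 × (A_2 × A_3)) × (A_4 × A_5)) with cost 5013.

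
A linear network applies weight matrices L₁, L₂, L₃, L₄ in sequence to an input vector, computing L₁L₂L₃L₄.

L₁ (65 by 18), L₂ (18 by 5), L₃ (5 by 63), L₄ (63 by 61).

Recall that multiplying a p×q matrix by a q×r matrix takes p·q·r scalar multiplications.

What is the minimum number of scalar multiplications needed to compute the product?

44890

Adjacent pairs: L₁L₂ = 65·18·5 = 5850; L₂L₃ = 18·5·63 = 5670; L₃L₄ = 5·63·61 = 19215.
Length 3: L₁..L₃: k=1: 0+5670+65·18·63=79380; k=2: 5850+0+65·5·63=26325 → min 26325 | L₂..L₄: k=2: 0+19215+18·5·61=24705; k=3: 5670+0+18·63·61=74844 → min 24705.
Length 4: L₁..L₄: k=1: 0+24705+65·18·61=96075; k=2: 5850+19215+65·5·61=44890; k=3: 26325+0+65·63·61=276120 → min 44890.
Optimal order: ((L₁L₂)(L₃L₄)) with cost 44890.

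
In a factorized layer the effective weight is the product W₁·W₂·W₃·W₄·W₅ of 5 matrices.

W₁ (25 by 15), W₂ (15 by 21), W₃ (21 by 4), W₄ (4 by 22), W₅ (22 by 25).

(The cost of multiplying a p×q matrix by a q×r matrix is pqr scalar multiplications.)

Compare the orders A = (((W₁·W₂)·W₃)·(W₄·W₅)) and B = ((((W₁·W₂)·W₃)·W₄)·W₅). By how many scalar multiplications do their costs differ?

11250

Order A = (((W₁·W₂)·W₃)·(W₄·W₅)): (W₁·W₂): 25×15 by 15×21 → 25×21, cost 25·15·21 = 7875; ((W₁·W₂)·W₃): 25×21 by 21×4 → 25×4, cost 25·21·4 = 2100; cumulative 9975; (W₄·W₅): 4×22 by 22×25 → 4×25, cost 4·22·25 = 2200; (((W₁·W₂)·W₃)·(W₄·W₅)): 25×4 by 4×25 → 25×25, cost 25·4·25 = 2500; cumulative 14675. Total 14675.
Order B = ((((W₁·W₂)·W₃)·W₄)·W₅): (W₁·W₂): 25×15 by 15×21 → 25×21, cost 25·15·21 = 7875; ((W₁·W₂)·W₃): 25×21 by 21×4 → 25×4, cost 25·21·4 = 2100; cumulative 9975; (((W₁·W₂)·W₃)·W₄): 25×4 by 4×22 → 25×22, cost 25·4·22 = 2200; cumulative 12175; ((((W₁·W₂)·W₃)·W₄)·W₅): 25×22 by 22×25 → 25×25, cost 25·22·25 = 13750; cumulative 25925. Total 25925.
Difference: |14675 − 25925| = 11250.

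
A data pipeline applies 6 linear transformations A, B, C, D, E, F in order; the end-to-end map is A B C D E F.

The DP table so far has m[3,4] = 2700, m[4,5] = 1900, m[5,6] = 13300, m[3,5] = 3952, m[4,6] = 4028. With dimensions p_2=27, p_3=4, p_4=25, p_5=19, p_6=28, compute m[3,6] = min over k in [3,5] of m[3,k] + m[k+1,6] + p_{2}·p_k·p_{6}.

7052

m[3,6] = min over k∈[3,5] of m[3,k]+m[k+1,6]+p_{2}·p_k·p_{6}.
k=3: 0 + 4028 + 27·4·28 = 7052; k=4: 2700 + 13300 + 27·25·28 = 34900; k=5: 3952 + 0 + 27·19·28 = 18316.
Minimum: 7052 at k=3.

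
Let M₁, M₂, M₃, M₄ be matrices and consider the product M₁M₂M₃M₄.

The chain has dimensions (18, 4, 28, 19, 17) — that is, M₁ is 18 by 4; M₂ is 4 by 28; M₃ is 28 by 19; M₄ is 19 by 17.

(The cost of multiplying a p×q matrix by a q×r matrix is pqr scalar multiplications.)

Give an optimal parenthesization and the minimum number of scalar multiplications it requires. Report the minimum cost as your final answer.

4644

Adjacent pairs: M₁M₂ = 18·4·28 = 2016; M₂M₃ = 4·28·19 = 2128; M₃M₄ = 28·19·17 = 9044.
Length 3: M₁..M₃: k=1: 0+2128+18·4·19=3496; k=2: 2016+0+18·28·19=11592 → min 3496 | M₂..M₄: k=2: 0+9044+4·28·17=10948; k=3: 2128+0+4·19·17=3420 → min 3420.
Length 4: M₁..M₄: k=1: 0+3420+18·4·17=4644; k=2: 2016+9044+18·28·17=19628; k=3: 3496+0+18·19·17=9310 → min 4644.
Optimal parenthesization: (M₁((M₂M₃)M₄)) with cost 4644.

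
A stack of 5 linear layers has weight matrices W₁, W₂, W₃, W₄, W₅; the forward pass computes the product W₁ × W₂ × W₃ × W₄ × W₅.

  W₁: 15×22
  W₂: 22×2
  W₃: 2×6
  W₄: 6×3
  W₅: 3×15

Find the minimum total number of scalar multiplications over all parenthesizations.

1236

Adjacent pairs: W₁W₂ = 15·22·2 = 660; W₂W₃ = 22·2·6 = 264; W₃W₄ = 2·6·3 = 36; W₄W₅ = 6·3·15 = 270.
Length 3: W₁..W₃: k=1: 0+264+15·22·6=2244; k=2: 660+0+15·2·6=840 → min 840 | W₂..W₄: k=2: 0+36+22·2·3=168; k=3: 264+0+22·6·3=660 → min 168 | W₃..W₅: k=3: 0+270+2·6·15=450; k=4: 36+0+2·3·15=126 → min 126.
Length 4: W₁..W₄: k=1: 0+168+15·22·3=1158; k=2: 660+36+15·2·3=786; k=3: 840+0+15·6·3=1110 → min 786 | W₂..W₅: k=2: 0+126+22·2·15=786; k=3: 264+270+22·6·15=2514; k=4: 168+0+22·3·15=1158 → min 786.
Length 5: W₁..W₅: k=1: 0+786+15·22·15=5736; k=2: 660+126+15·2·15=1236; k=3: 840+270+15·6·15=2460; k=4: 786+0+15·3·15=1461 → min 1236.
Optimal order: ((W₁ × W₂) × ((W₃ × W₄) × W₅)) with cost 1236.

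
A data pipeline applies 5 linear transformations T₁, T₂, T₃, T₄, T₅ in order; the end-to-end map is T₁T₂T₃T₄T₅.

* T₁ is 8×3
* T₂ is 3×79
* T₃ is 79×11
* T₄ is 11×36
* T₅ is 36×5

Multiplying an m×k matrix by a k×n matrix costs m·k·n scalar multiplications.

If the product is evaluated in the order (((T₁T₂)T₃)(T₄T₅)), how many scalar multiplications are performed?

(T₁T₂): 8×3 by 3×79 → 8×79, cost 8·3·79 = 1896
((T₁T₂)T₃): 8×79 by 79×11 → 8×11, cost 8·79·11 = 6952; cumulative 8848
(T₄T₅): 11×36 by 36×5 → 11×5, cost 11·36·5 = 1980
(((T₁T₂)T₃)(T₄T₅)): 8×11 by 11×5 → 8×5, cost 8·11·5 = 440; cumulative 11268
Total: 11268 scalar multiplications.

11268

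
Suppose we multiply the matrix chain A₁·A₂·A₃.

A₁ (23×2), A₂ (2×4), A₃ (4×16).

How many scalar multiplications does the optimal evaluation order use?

864

Order (A₁·(A₂·A₃)): (A₂·A₃): 2×4 by 4×16 → 2×16, cost 2·4·16 = 128; (A₁·(A₂·A₃)): 23×2 by 2×16 → 23×16, cost 23·2·16 = 736; cumulative 864. Total 864.
Order ((A₁·A₂)·A₃): (A₁·A₂): 23×2 by 2×4 → 23×4, cost 23·2·4 = 184; ((A₁·A₂)·A₃): 23×4 by 4×16 → 23×16, cost 23·4·16 = 1472; cumulative 1656. Total 1656.
Minimum: 864.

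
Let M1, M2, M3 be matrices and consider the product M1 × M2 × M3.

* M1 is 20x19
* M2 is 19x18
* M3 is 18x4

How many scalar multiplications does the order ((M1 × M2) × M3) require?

8280

(M1 × M2): 20×19 by 19×18 → 20×18, cost 20·19·18 = 6840
((M1 × M2) × M3): 20×18 by 18×4 → 20×4, cost 20·18·4 = 1440; cumulative 8280
Total: 8280 scalar multiplications.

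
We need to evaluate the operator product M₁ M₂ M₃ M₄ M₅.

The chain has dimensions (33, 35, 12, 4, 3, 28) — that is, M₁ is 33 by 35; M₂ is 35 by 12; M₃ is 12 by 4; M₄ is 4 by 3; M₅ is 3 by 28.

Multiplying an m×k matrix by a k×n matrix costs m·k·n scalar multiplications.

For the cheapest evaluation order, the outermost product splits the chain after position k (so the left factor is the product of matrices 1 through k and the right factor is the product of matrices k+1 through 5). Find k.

4

Adjacent pairs: M₁M₂ = 33·35·12 = 13860; M₂M₃ = 35·12·4 = 1680; M₃M₄ = 12·4·3 = 144; M₄M₅ = 4·3·28 = 336.
Length 3: M₁..M₃: k=1: 0+1680+33·35·4=6300; k=2: 13860+0+33·12·4=15444 → min 6300 | M₂..M₄: k=2: 0+144+35·12·3=1404; k=3: 1680+0+35·4·3=2100 → min 1404 | M₃..M₅: k=3: 0+336+12·4·28=1680; k=4: 144+0+12·3·28=1152 → min 1152.
Length 4: M₁..M₄: k=1: 0+1404+33·35·3=4869; k=2: 13860+144+33·12·3=15192; k=3: 6300+0+33·4·3=6696 → min 4869 | M₂..M₅: k=2: 0+1152+35·12·28=12912; k=3: 1680+336+35·4·28=5936; k=4: 1404+0+35·3·28=4344 → min 4344.
Top-level splits: k=1: (M₁..M₁)·(M₂..M₅) → 0+4344+33·35·28 = 36684; k=2: (M₁..M₂)·(M₃..M₅) → 13860+1152+33·12·28 = 26100; k=3: (M₁..M₃)·(M₄..M₅) → 6300+336+33·4·28 = 10332; k=4: (M₁..M₄)·(M₅..M₅) → 4869+0+33·3·28 = 7641.
Best split is after M₄, i.e. k = 4.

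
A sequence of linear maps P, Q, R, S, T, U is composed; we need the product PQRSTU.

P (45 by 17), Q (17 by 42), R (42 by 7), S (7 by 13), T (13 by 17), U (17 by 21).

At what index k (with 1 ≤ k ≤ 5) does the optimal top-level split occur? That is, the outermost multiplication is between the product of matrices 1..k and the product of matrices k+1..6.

Adjacent pairs: PQ = 45·17·42 = 32130; QR = 17·42·7 = 4998; RS = 42·7·13 = 3822; ST = 7·13·17 = 1547; TU = 13·17·21 = 4641.
Length 3: P..R: k=1: 0+4998+45·17·7=10353; k=2: 32130+0+45·42·7=45360 → min 10353 | Q..S: k=2: 0+3822+17·42·13=13104; k=3: 4998+0+17·7·13=6545 → min 6545 | R..T: k=3: 0+1547+42·7·17=6545; k=4: 3822+0+42·13·17=13104 → min 6545 | S..U: k=4: 0+4641+7·13·21=6552; k=5: 1547+0+7·17·21=4046 → min 4046.
Length 4: P..S: k=1: 0+6545+45·17·13=16490; k=2: 32130+3822+45·42·13=60522; k=3: 10353+0+45·7·13=14448 → min 14448 | Q..T: k=2: 0+6545+17·42·17=18683; k=3: 4998+1547+17·7·17=8568; k=4: 6545+0+17·13·17=10302 → min 8568 | R..U: k=3: 0+4046+42·7·21=10220; k=4: 3822+4641+42·13·21=19929; k=5: 6545+0+42·17·21=21539 → min 10220.
Length 5: P..T: k=1: 0+8568+45·17·17=21573; k=2: 32130+6545+45·42·17=70805; k=3: 10353+1547+45·7·17=17255; k=4: 14448+0+45·13·17=24393 → min 17255 | Q..U: k=2: 0+10220+17·42·21=25214; k=3: 4998+4046+17·7·21=11543; k=4: 6545+4641+17·13·21=15827; k=5: 8568+0+17·17·21=14637 → min 11543.
Top-level splits: k=1: (P..P)·(Q..U) → 0+11543+45·17·21 = 27608; k=2: (P..Q)·(R..U) → 32130+10220+45·42·21 = 82040; k=3: (P..R)·(S..U) → 10353+4046+45·7·21 = 21014; k=4: (P..S)·(T..U) → 14448+4641+45·13·21 = 31374; k=5: (P..T)·(U..U) → 17255+0+45·17·21 = 33320.
Best split is after R, i.e. k = 3.

3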